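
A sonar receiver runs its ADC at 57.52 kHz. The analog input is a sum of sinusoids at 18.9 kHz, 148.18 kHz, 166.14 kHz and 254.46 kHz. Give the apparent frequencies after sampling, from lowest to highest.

fs/2 = 28.76 kHz.
18.9 kHz ≤ fs/2 = 28.76 kHz, passes unchanged.
148.18 kHz mod fs = 33.14 kHz.
33.14 kHz > fs/2 = 28.76 kHz, folds to fs − 33.14 kHz = 24.38 kHz.
166.14 kHz mod fs = 51.1 kHz.
51.1 kHz > fs/2 = 28.76 kHz, folds to fs − 51.1 kHz = 6.42 kHz.
254.46 kHz mod fs = 24.38 kHz.
24.38 kHz ≤ fs/2 = 28.76 kHz, appears at 24.38 kHz.
Distinct values: {6.42 kHz, 18.9 kHz, 24.38 kHz}.

6.42 kHz, 18.9 kHz, 24.38 kHz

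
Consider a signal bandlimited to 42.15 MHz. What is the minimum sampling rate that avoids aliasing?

84.3 MHz

Nyquist rate = 2 × 42.15 MHz = 84.3 MHz.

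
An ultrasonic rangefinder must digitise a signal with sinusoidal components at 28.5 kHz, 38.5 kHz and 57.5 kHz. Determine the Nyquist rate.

115 kHz

Highest-frequency component: 57.5 kHz.
Nyquist rate = 2 × 57.5 kHz = 115 kHz.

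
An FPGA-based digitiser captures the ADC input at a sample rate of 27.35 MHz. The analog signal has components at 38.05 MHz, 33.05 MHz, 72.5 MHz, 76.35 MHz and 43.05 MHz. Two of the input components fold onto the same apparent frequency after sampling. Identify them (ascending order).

fs/2 = 13.675 MHz.
38.05 MHz mod fs = 10.7 MHz.
10.7 MHz ≤ fs/2 = 13.675 MHz, appears at 10.7 MHz.
33.05 MHz mod fs = 5.7 MHz.
5.7 MHz ≤ fs/2 = 13.675 MHz, appears at 5.7 MHz.
72.5 MHz mod fs = 17.8 MHz.
17.8 MHz > fs/2 = 13.675 MHz, folds to fs − 17.8 MHz = 9.55 MHz.
76.35 MHz mod fs = 21.65 MHz.
21.65 MHz > fs/2 = 13.675 MHz, folds to fs − 21.65 MHz = 5.7 MHz.
43.05 MHz mod fs = 15.7 MHz.
15.7 MHz > fs/2 = 13.675 MHz, folds to fs − 15.7 MHz = 11.65 MHz.
33.05 MHz and 76.35 MHz both map to 5.7 MHz.

33.05 MHz, 76.35 MHz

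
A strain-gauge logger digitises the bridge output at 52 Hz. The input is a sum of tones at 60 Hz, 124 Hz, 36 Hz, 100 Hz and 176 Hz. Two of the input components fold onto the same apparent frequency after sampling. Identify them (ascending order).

fs/2 = 26 Hz.
60 Hz mod fs = 8 Hz.
8 Hz ≤ fs/2 = 26 Hz, appears at 8 Hz.
124 Hz mod fs = 20 Hz.
20 Hz ≤ fs/2 = 26 Hz, appears at 20 Hz.
36 Hz > fs/2 = 26 Hz, folds to fs − 36 Hz = 16 Hz.
100 Hz mod fs = 48 Hz.
48 Hz > fs/2 = 26 Hz, folds to fs − 48 Hz = 4 Hz.
176 Hz mod fs = 20 Hz.
20 Hz ≤ fs/2 = 26 Hz, appears at 20 Hz.
124 Hz and 176 Hz both map to 20 Hz.

124 Hz, 176 Hz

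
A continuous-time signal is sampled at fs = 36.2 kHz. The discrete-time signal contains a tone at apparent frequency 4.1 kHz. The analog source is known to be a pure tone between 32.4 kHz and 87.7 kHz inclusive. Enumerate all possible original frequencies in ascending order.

Frequencies that alias to 4.1 kHz are k·fs ± 4.1 kHz for integer k ≥ 0.
k=0: 4.1 kHz.
k=1: 32.1 kHz, 40.3 kHz.
k=2: 68.3 kHz, 76.5 kHz.
k=3: 104.5 kHz, 112.7 kHz.
Within [32.4 kHz, 87.7 kHz]: 40.3 kHz, 68.3 kHz, 76.5 kHz.

40.3 kHz, 68.3 kHz, 76.5 kHz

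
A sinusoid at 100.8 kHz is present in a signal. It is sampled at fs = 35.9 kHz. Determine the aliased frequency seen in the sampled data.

100.8 kHz mod fs = 29 kHz.
29 kHz > fs/2 = 17.95 kHz, folds to fs − 29 kHz = 6.9 kHz.

6.9 kHz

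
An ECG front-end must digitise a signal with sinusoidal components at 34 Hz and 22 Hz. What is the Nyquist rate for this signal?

Highest-frequency component: 34 Hz.
Nyquist rate = 2 × 34 Hz = 68 Hz.

68 Hz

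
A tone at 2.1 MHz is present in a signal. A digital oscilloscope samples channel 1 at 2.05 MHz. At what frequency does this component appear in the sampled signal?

0.05 MHz

2.1 MHz mod fs = 0.05 MHz.
0.05 MHz ≤ fs/2 = 1.025 MHz, appears at 0.05 MHz.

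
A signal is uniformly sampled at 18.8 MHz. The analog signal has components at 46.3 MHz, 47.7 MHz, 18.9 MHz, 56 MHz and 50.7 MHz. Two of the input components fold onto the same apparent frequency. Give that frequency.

8.7 MHz

fs/2 = 9.4 MHz.
46.3 MHz mod fs = 8.7 MHz.
8.7 MHz ≤ fs/2 = 9.4 MHz, appears at 8.7 MHz.
47.7 MHz mod fs = 10.1 MHz.
10.1 MHz > fs/2 = 9.4 MHz, folds to fs − 10.1 MHz = 8.7 MHz.
18.9 MHz mod fs = 0.1 MHz.
0.1 MHz ≤ fs/2 = 9.4 MHz, appears at 0.1 MHz.
56 MHz mod fs = 18.4 MHz.
18.4 MHz > fs/2 = 9.4 MHz, folds to fs − 18.4 MHz = 0.4 MHz.
50.7 MHz mod fs = 13.1 MHz.
13.1 MHz > fs/2 = 9.4 MHz, folds to fs − 13.1 MHz = 5.7 MHz.
46.3 MHz and 47.7 MHz both map to 8.7 MHz.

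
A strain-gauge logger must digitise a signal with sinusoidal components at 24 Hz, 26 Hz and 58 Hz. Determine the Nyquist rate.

Highest-frequency component: 58 Hz.
Nyquist rate = 2 × 58 Hz = 116 Hz.

116 Hz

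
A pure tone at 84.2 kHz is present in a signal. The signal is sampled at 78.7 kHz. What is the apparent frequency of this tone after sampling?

84.2 kHz mod fs = 5.5 kHz.
5.5 kHz ≤ fs/2 = 39.35 kHz, appears at 5.5 kHz.

5.5 kHz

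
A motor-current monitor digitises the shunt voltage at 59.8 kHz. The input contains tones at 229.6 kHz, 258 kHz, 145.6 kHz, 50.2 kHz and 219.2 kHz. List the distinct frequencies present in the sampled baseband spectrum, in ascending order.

fs/2 = 29.9 kHz.
229.6 kHz mod fs = 50.2 kHz.
50.2 kHz > fs/2 = 29.9 kHz, folds to fs − 50.2 kHz = 9.6 kHz.
258 kHz mod fs = 18.8 kHz.
18.8 kHz ≤ fs/2 = 29.9 kHz, appears at 18.8 kHz.
145.6 kHz mod fs = 26 kHz.
26 kHz ≤ fs/2 = 29.9 kHz, appears at 26 kHz.
50.2 kHz > fs/2 = 29.9 kHz, folds to fs − 50.2 kHz = 9.6 kHz.
219.2 kHz mod fs = 39.8 kHz.
39.8 kHz > fs/2 = 29.9 kHz, folds to fs − 39.8 kHz = 20 kHz.
Distinct values: {9.6 kHz, 18.8 kHz, 20 kHz, 26 kHz}.

9.6 kHz, 18.8 kHz, 20 kHz, 26 kHz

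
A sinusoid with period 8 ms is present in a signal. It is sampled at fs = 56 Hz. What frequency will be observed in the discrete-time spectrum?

13 Hz

T = 8 ms → f = 1/T = 125 Hz.
125 Hz mod fs = 13 Hz.
13 Hz ≤ fs/2 = 28 Hz, appears at 13 Hz.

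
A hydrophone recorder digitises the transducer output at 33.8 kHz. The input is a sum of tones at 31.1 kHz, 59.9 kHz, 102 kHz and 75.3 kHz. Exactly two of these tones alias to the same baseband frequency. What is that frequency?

7.7 kHz

fs/2 = 16.9 kHz.
31.1 kHz > fs/2 = 16.9 kHz, folds to fs − 31.1 kHz = 2.7 kHz.
59.9 kHz mod fs = 26.1 kHz.
26.1 kHz > fs/2 = 16.9 kHz, folds to fs − 26.1 kHz = 7.7 kHz.
102 kHz mod fs = 0.6 kHz.
0.6 kHz ≤ fs/2 = 16.9 kHz, appears at 0.6 kHz.
75.3 kHz mod fs = 7.7 kHz.
7.7 kHz ≤ fs/2 = 16.9 kHz, appears at 7.7 kHz.
59.9 kHz and 75.3 kHz both map to 7.7 kHz.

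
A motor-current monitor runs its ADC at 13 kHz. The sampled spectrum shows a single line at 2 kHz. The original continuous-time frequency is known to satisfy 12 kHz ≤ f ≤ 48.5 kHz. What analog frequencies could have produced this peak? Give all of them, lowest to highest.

Frequencies that alias to 2 kHz are k·fs ± 2 kHz for integer k ≥ 0.
k=0: 2 kHz.
k=1: 11 kHz, 15 kHz.
k=2: 24 kHz, 28 kHz.
k=3: 37 kHz, 41 kHz.
k=4: 50 kHz, 54 kHz.
Within [12 kHz, 48.5 kHz]: 15 kHz, 24 kHz, 28 kHz, 37 kHz, 41 kHz.

15 kHz, 24 kHz, 28 kHz, 37 kHz, 41 kHz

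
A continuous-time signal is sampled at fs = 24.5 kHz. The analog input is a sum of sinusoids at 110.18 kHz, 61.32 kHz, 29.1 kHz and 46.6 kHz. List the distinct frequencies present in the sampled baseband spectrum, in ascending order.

fs/2 = 12.25 kHz.
110.18 kHz mod fs = 12.18 kHz.
12.18 kHz ≤ fs/2 = 12.25 kHz, appears at 12.18 kHz.
61.32 kHz mod fs = 12.32 kHz.
12.32 kHz > fs/2 = 12.25 kHz, folds to fs − 12.32 kHz = 12.18 kHz.
29.1 kHz mod fs = 4.6 kHz.
4.6 kHz ≤ fs/2 = 12.25 kHz, appears at 4.6 kHz.
46.6 kHz mod fs = 22.1 kHz.
22.1 kHz > fs/2 = 12.25 kHz, folds to fs − 22.1 kHz = 2.4 kHz.
Distinct values: {2.4 kHz, 4.6 kHz, 12.18 kHz}.

2.4 kHz, 4.6 kHz, 12.18 kHz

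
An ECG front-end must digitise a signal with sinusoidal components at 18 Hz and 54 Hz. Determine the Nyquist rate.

108 Hz

Highest-frequency component: 54 Hz.
Nyquist rate = 2 × 54 Hz = 108 Hz.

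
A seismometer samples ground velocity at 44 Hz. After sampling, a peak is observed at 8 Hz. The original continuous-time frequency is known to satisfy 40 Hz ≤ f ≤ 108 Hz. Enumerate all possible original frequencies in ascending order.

52 Hz, 80 Hz, 96 Hz

Frequencies that alias to 8 Hz are k·fs ± 8 Hz for integer k ≥ 0.
k=0: 8 Hz.
k=1: 36 Hz, 52 Hz.
k=2: 80 Hz, 96 Hz.
k=3: 124 Hz, 140 Hz.
Within [40 Hz, 108 Hz]: 52 Hz, 80 Hz, 96 Hz.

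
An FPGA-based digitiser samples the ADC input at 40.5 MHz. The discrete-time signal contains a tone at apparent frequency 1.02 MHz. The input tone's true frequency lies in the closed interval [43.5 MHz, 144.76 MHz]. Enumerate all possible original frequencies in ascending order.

Frequencies that alias to 1.02 MHz are k·fs ± 1.02 MHz for integer k ≥ 0.
k=0: 1.02 MHz.
k=1: 39.48 MHz, 41.52 MHz.
k=2: 79.98 MHz, 82.02 MHz.
k=3: 120.48 MHz, 122.52 MHz.
k=4: 160.98 MHz, 163.02 MHz.
Within [43.5 MHz, 144.76 MHz]: 79.98 MHz, 82.02 MHz, 120.48 MHz, 122.52 MHz.

79.98 MHz, 82.02 MHz, 120.48 MHz, 122.52 MHz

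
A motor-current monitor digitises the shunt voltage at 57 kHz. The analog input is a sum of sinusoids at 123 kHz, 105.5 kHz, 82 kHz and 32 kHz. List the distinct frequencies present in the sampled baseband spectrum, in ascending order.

fs/2 = 28.5 kHz.
123 kHz mod fs = 9 kHz.
9 kHz ≤ fs/2 = 28.5 kHz, appears at 9 kHz.
105.5 kHz mod fs = 48.5 kHz.
48.5 kHz > fs/2 = 28.5 kHz, folds to fs − 48.5 kHz = 8.5 kHz.
82 kHz mod fs = 25 kHz.
25 kHz ≤ fs/2 = 28.5 kHz, appears at 25 kHz.
32 kHz > fs/2 = 28.5 kHz, folds to fs − 32 kHz = 25 kHz.
Distinct values: {8.5 kHz, 9 kHz, 25 kHz}.

8.5 kHz, 9 kHz, 25 kHz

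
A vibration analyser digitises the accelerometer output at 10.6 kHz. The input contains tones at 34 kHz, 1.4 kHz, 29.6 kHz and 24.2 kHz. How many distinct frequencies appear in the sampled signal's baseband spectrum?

3

fs/2 = 5.3 kHz.
34 kHz mod fs = 2.2 kHz.
2.2 kHz ≤ fs/2 = 5.3 kHz, appears at 2.2 kHz.
1.4 kHz ≤ fs/2 = 5.3 kHz, passes unchanged.
29.6 kHz mod fs = 8.4 kHz.
8.4 kHz > fs/2 = 5.3 kHz, folds to fs − 8.4 kHz = 2.2 kHz.
24.2 kHz mod fs = 3 kHz.
3 kHz ≤ fs/2 = 5.3 kHz, appears at 3 kHz.
Distinct values: {1.4 kHz, 2.2 kHz, 3 kHz} → 3.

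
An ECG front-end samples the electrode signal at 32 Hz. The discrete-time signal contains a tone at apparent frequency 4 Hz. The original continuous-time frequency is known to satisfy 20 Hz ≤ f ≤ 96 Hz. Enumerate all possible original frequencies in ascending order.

28 Hz, 36 Hz, 60 Hz, 68 Hz, 92 Hz

Frequencies that alias to 4 Hz are k·fs ± 4 Hz for integer k ≥ 0.
k=0: 4 Hz.
k=1: 28 Hz, 36 Hz.
k=2: 60 Hz, 68 Hz.
k=3: 92 Hz, 100 Hz.
k=4: 124 Hz, 132 Hz.
Within [20 Hz, 96 Hz]: 28 Hz, 36 Hz, 60 Hz, 68 Hz, 92 Hz.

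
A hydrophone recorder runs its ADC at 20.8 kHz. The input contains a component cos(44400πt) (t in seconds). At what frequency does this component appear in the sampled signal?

1.4 kHz

ω = 44400π rad/s → f = ω/(2π) = 22200 Hz = 22.2 kHz.
22.2 kHz mod fs = 1.4 kHz.
1.4 kHz ≤ fs/2 = 10.4 kHz, appears at 1.4 kHz.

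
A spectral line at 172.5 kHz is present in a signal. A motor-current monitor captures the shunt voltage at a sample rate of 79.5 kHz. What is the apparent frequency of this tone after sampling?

172.5 kHz mod fs = 13.5 kHz.
13.5 kHz ≤ fs/2 = 39.75 kHz, appears at 13.5 kHz.

13.5 kHz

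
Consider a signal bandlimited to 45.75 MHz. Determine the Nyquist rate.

91.5 MHz

Nyquist rate = 2 × 45.75 MHz = 91.5 MHz.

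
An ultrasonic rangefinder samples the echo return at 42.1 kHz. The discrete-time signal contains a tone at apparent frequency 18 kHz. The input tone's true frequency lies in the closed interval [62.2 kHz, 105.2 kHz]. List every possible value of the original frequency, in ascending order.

66.2 kHz, 102.2 kHz

Frequencies that alias to 18 kHz are k·fs ± 18 kHz for integer k ≥ 0.
k=0: 18 kHz.
k=1: 24.1 kHz, 60.1 kHz.
k=2: 66.2 kHz, 102.2 kHz.
k=3: 108.3 kHz, 144.3 kHz.
Within [62.2 kHz, 105.2 kHz]: 66.2 kHz, 102.2 kHz.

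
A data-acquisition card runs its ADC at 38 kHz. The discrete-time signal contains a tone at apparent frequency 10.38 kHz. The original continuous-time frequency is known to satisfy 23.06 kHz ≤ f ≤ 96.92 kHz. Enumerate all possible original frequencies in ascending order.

Frequencies that alias to 10.38 kHz are k·fs ± 10.38 kHz for integer k ≥ 0.
k=0: 10.38 kHz.
k=1: 27.62 kHz, 48.38 kHz.
k=2: 65.62 kHz, 86.38 kHz.
k=3: 103.62 kHz, 124.38 kHz.
Within [23.06 kHz, 96.92 kHz]: 27.62 kHz, 48.38 kHz, 65.62 kHz, 86.38 kHz.

27.62 kHz, 48.38 kHz, 65.62 kHz, 86.38 kHz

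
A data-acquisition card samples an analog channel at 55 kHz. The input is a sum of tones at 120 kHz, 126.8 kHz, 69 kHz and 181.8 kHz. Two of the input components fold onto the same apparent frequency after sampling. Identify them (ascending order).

fs/2 = 27.5 kHz.
120 kHz mod fs = 10 kHz.
10 kHz ≤ fs/2 = 27.5 kHz, appears at 10 kHz.
126.8 kHz mod fs = 16.8 kHz.
16.8 kHz ≤ fs/2 = 27.5 kHz, appears at 16.8 kHz.
69 kHz mod fs = 14 kHz.
14 kHz ≤ fs/2 = 27.5 kHz, appears at 14 kHz.
181.8 kHz mod fs = 16.8 kHz.
16.8 kHz ≤ fs/2 = 27.5 kHz, appears at 16.8 kHz.
126.8 kHz and 181.8 kHz both map to 16.8 kHz.

126.8 kHz, 181.8 kHz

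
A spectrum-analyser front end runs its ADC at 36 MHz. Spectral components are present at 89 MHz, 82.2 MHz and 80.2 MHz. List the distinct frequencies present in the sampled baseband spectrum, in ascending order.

8.2 MHz, 10.2 MHz, 17 MHz

fs/2 = 18 MHz.
89 MHz mod fs = 17 MHz.
17 MHz ≤ fs/2 = 18 MHz, appears at 17 MHz.
82.2 MHz mod fs = 10.2 MHz.
10.2 MHz ≤ fs/2 = 18 MHz, appears at 10.2 MHz.
80.2 MHz mod fs = 8.2 MHz.
8.2 MHz ≤ fs/2 = 18 MHz, appears at 8.2 MHz.
Distinct values: {8.2 MHz, 10.2 MHz, 17 MHz}.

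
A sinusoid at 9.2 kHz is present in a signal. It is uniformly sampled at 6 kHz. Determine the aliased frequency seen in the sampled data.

9.2 kHz mod fs = 3.2 kHz.
3.2 kHz > fs/2 = 3 kHz, folds to fs − 3.2 kHz = 2.8 kHz.

2.8 kHz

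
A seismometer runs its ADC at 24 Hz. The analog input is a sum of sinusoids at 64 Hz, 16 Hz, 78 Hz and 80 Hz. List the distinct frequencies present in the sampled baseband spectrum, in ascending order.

fs/2 = 12 Hz.
64 Hz mod fs = 16 Hz.
16 Hz > fs/2 = 12 Hz, folds to fs − 16 Hz = 8 Hz.
16 Hz > fs/2 = 12 Hz, folds to fs − 16 Hz = 8 Hz.
78 Hz mod fs = 6 Hz.
6 Hz ≤ fs/2 = 12 Hz, appears at 6 Hz.
80 Hz mod fs = 8 Hz.
8 Hz ≤ fs/2 = 12 Hz, appears at 8 Hz.
Distinct values: {6 Hz, 8 Hz}.

6 Hz, 8 Hz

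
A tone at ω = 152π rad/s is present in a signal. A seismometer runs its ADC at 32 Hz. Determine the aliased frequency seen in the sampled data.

12 Hz

ω = 152π rad/s → f = ω/(2π) = 76 Hz.
76 Hz mod fs = 12 Hz.
12 Hz ≤ fs/2 = 16 Hz, appears at 12 Hz.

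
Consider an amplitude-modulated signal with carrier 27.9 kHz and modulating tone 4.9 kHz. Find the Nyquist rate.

65.6 kHz

AM sidebands sit at fc ± fm = 23 kHz and 32.8 kHz.
Highest-frequency component: 32.8 kHz.
Nyquist rate = 2 × 32.8 kHz = 65.6 kHz.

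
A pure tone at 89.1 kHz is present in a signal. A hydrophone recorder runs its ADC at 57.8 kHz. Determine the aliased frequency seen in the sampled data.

26.5 kHz

89.1 kHz mod fs = 31.3 kHz.
31.3 kHz > fs/2 = 28.9 kHz, folds to fs − 31.3 kHz = 26.5 kHz.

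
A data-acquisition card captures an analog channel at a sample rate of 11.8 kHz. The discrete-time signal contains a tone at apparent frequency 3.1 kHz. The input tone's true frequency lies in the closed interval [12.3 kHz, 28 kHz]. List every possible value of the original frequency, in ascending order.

Frequencies that alias to 3.1 kHz are k·fs ± 3.1 kHz for integer k ≥ 0.
k=0: 3.1 kHz.
k=1: 8.7 kHz, 14.9 kHz.
k=2: 20.5 kHz, 26.7 kHz.
k=3: 32.3 kHz, 38.5 kHz.
Within [12.3 kHz, 28 kHz]: 14.9 kHz, 20.5 kHz, 26.7 kHz.

14.9 kHz, 20.5 kHz, 26.7 kHz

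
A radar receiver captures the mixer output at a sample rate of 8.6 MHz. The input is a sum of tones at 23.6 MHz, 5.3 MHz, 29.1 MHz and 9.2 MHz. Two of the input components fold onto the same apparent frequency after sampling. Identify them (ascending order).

fs/2 = 4.3 MHz.
23.6 MHz mod fs = 6.4 MHz.
6.4 MHz > fs/2 = 4.3 MHz, folds to fs − 6.4 MHz = 2.2 MHz.
5.3 MHz > fs/2 = 4.3 MHz, folds to fs − 5.3 MHz = 3.3 MHz.
29.1 MHz mod fs = 3.3 MHz.
3.3 MHz ≤ fs/2 = 4.3 MHz, appears at 3.3 MHz.
9.2 MHz mod fs = 0.6 MHz.
0.6 MHz ≤ fs/2 = 4.3 MHz, appears at 0.6 MHz.
5.3 MHz and 29.1 MHz both map to 3.3 MHz.

5.3 MHz, 29.1 MHz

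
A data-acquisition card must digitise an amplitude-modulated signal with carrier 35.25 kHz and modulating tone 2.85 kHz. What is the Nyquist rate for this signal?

AM sidebands sit at fc ± fm = 32.4 kHz and 38.1 kHz.
Highest-frequency component: 38.1 kHz.
Nyquist rate = 2 × 38.1 kHz = 76.2 kHz.

76.2 kHz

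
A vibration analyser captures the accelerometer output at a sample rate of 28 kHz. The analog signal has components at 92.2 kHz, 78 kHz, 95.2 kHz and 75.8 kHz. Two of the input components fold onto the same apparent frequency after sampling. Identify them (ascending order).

fs/2 = 14 kHz.
92.2 kHz mod fs = 8.2 kHz.
8.2 kHz ≤ fs/2 = 14 kHz, appears at 8.2 kHz.
78 kHz mod fs = 22 kHz.
22 kHz > fs/2 = 14 kHz, folds to fs − 22 kHz = 6 kHz.
95.2 kHz mod fs = 11.2 kHz.
11.2 kHz ≤ fs/2 = 14 kHz, appears at 11.2 kHz.
75.8 kHz mod fs = 19.8 kHz.
19.8 kHz > fs/2 = 14 kHz, folds to fs − 19.8 kHz = 8.2 kHz.
75.8 kHz and 92.2 kHz both map to 8.2 kHz.

75.8 kHz, 92.2 kHz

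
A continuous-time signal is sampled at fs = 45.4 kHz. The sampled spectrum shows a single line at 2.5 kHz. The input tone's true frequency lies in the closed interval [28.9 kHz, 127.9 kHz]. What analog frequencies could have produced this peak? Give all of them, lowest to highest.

42.9 kHz, 47.9 kHz, 88.3 kHz, 93.3 kHz

Frequencies that alias to 2.5 kHz are k·fs ± 2.5 kHz for integer k ≥ 0.
k=0: 2.5 kHz.
k=1: 42.9 kHz, 47.9 kHz.
k=2: 88.3 kHz, 93.3 kHz.
k=3: 133.7 kHz, 138.7 kHz.
Within [28.9 kHz, 127.9 kHz]: 42.9 kHz, 47.9 kHz, 88.3 kHz, 93.3 kHz.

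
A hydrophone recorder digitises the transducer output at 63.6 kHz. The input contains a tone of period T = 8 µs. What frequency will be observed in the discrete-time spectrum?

T = 8 µs → f = 1/T = 125 kHz.
125 kHz mod fs = 61.4 kHz.
61.4 kHz > fs/2 = 31.8 kHz, folds to fs − 61.4 kHz = 2.2 kHz.

2.2 kHz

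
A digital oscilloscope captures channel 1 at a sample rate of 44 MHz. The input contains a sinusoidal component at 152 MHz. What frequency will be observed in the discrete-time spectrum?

20 MHz

152 MHz mod fs = 20 MHz.
20 MHz ≤ fs/2 = 22 MHz, appears at 20 MHz.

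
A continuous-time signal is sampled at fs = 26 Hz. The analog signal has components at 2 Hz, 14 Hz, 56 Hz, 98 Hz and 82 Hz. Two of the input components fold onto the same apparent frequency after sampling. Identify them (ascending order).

fs/2 = 13 Hz.
2 Hz ≤ fs/2 = 13 Hz, passes unchanged.
14 Hz > fs/2 = 13 Hz, folds to fs − 14 Hz = 12 Hz.
56 Hz mod fs = 4 Hz.
4 Hz ≤ fs/2 = 13 Hz, appears at 4 Hz.
98 Hz mod fs = 20 Hz.
20 Hz > fs/2 = 13 Hz, folds to fs − 20 Hz = 6 Hz.
82 Hz mod fs = 4 Hz.
4 Hz ≤ fs/2 = 13 Hz, appears at 4 Hz.
56 Hz and 82 Hz both map to 4 Hz.

56 Hz, 82 Hz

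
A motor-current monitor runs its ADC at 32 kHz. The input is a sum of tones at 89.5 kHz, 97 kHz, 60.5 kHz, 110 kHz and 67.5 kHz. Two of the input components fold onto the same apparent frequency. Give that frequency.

fs/2 = 16 kHz.
89.5 kHz mod fs = 25.5 kHz.
25.5 kHz > fs/2 = 16 kHz, folds to fs − 25.5 kHz = 6.5 kHz.
97 kHz mod fs = 1 kHz.
1 kHz ≤ fs/2 = 16 kHz, appears at 1 kHz.
60.5 kHz mod fs = 28.5 kHz.
28.5 kHz > fs/2 = 16 kHz, folds to fs − 28.5 kHz = 3.5 kHz.
110 kHz mod fs = 14 kHz.
14 kHz ≤ fs/2 = 16 kHz, appears at 14 kHz.
67.5 kHz mod fs = 3.5 kHz.
3.5 kHz ≤ fs/2 = 16 kHz, appears at 3.5 kHz.
60.5 kHz and 67.5 kHz both map to 3.5 kHz.

3.5 kHz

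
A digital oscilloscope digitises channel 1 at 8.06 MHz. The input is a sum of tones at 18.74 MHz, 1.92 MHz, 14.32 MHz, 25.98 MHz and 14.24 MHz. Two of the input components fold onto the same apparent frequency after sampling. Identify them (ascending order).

fs/2 = 4.03 MHz.
18.74 MHz mod fs = 2.62 MHz.
2.62 MHz ≤ fs/2 = 4.03 MHz, appears at 2.62 MHz.
1.92 MHz ≤ fs/2 = 4.03 MHz, passes unchanged.
14.32 MHz mod fs = 6.26 MHz.
6.26 MHz > fs/2 = 4.03 MHz, folds to fs − 6.26 MHz = 1.8 MHz.
25.98 MHz mod fs = 1.8 MHz.
1.8 MHz ≤ fs/2 = 4.03 MHz, appears at 1.8 MHz.
14.24 MHz mod fs = 6.18 MHz.
6.18 MHz > fs/2 = 4.03 MHz, folds to fs − 6.18 MHz = 1.88 MHz.
14.32 MHz and 25.98 MHz both map to 1.8 MHz.

14.32 MHz, 25.98 MHz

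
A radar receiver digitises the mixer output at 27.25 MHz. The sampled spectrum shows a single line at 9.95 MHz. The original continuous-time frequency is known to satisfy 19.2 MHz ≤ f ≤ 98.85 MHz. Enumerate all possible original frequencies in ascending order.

Frequencies that alias to 9.95 MHz are k·fs ± 9.95 MHz for integer k ≥ 0.
k=0: 9.95 MHz.
k=1: 17.3 MHz, 37.2 MHz.
k=2: 44.55 MHz, 64.45 MHz.
k=3: 71.8 MHz, 91.7 MHz.
k=4: 99.05 MHz, 118.95 MHz.
Within [19.2 MHz, 98.85 MHz]: 37.2 MHz, 44.55 MHz, 64.45 MHz, 71.8 MHz, 91.7 MHz.

37.2 MHz, 44.55 MHz, 64.45 MHz, 71.8 MHz, 91.7 MHz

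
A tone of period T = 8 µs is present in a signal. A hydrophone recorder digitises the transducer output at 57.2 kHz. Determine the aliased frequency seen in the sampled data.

T = 8 µs → f = 1/T = 125 kHz.
125 kHz mod fs = 10.6 kHz.
10.6 kHz ≤ fs/2 = 28.6 kHz, appears at 10.6 kHz.

10.6 kHz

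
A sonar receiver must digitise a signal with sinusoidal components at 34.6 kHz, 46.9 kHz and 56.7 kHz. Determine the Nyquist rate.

113.4 kHz

Highest-frequency component: 56.7 kHz.
Nyquist rate = 2 × 56.7 kHz = 113.4 kHz.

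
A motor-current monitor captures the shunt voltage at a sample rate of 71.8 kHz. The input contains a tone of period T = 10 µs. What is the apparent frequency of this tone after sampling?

T = 10 µs → f = 1/T = 100 kHz.
100 kHz mod fs = 28.2 kHz.
28.2 kHz ≤ fs/2 = 35.9 kHz, appears at 28.2 kHz.

28.2 kHz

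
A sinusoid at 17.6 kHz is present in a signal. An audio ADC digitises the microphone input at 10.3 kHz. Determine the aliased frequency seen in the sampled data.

17.6 kHz mod fs = 7.3 kHz.
7.3 kHz > fs/2 = 5.15 kHz, folds to fs − 7.3 kHz = 3 kHz.

3 kHz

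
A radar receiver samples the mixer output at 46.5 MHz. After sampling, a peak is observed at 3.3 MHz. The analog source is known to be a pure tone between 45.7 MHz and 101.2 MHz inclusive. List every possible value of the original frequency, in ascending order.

Frequencies that alias to 3.3 MHz are k·fs ± 3.3 MHz for integer k ≥ 0.
k=0: 3.3 MHz.
k=1: 43.2 MHz, 49.8 MHz.
k=2: 89.7 MHz, 96.3 MHz.
k=3: 136.2 MHz, 142.8 MHz.
Within [45.7 MHz, 101.2 MHz]: 49.8 MHz, 89.7 MHz, 96.3 MHz.

49.8 MHz, 89.7 MHz, 96.3 MHz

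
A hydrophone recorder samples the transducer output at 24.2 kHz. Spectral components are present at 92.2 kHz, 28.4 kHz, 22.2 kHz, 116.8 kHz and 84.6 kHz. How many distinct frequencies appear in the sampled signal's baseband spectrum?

4

fs/2 = 12.1 kHz.
92.2 kHz mod fs = 19.6 kHz.
19.6 kHz > fs/2 = 12.1 kHz, folds to fs − 19.6 kHz = 4.6 kHz.
28.4 kHz mod fs = 4.2 kHz.
4.2 kHz ≤ fs/2 = 12.1 kHz, appears at 4.2 kHz.
22.2 kHz > fs/2 = 12.1 kHz, folds to fs − 22.2 kHz = 2 kHz.
116.8 kHz mod fs = 20 kHz.
20 kHz > fs/2 = 12.1 kHz, folds to fs − 20 kHz = 4.2 kHz.
84.6 kHz mod fs = 12 kHz.
12 kHz ≤ fs/2 = 12.1 kHz, appears at 12 kHz.
Distinct values: {2 kHz, 4.2 kHz, 4.6 kHz, 12 kHz} → 4.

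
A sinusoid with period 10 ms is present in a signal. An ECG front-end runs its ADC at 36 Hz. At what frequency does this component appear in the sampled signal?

8 Hz

T = 10 ms → f = 1/T = 100 Hz.
100 Hz mod fs = 28 Hz.
28 Hz > fs/2 = 18 Hz, folds to fs − 28 Hz = 8 Hz.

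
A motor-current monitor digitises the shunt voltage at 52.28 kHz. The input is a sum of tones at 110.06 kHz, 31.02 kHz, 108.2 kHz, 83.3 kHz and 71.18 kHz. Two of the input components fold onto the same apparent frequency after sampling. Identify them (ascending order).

fs/2 = 26.14 kHz.
110.06 kHz mod fs = 5.5 kHz.
5.5 kHz ≤ fs/2 = 26.14 kHz, appears at 5.5 kHz.
31.02 kHz > fs/2 = 26.14 kHz, folds to fs − 31.02 kHz = 21.26 kHz.
108.2 kHz mod fs = 3.64 kHz.
3.64 kHz ≤ fs/2 = 26.14 kHz, appears at 3.64 kHz.
83.3 kHz mod fs = 31.02 kHz.
31.02 kHz > fs/2 = 26.14 kHz, folds to fs − 31.02 kHz = 21.26 kHz.
71.18 kHz mod fs = 18.9 kHz.
18.9 kHz ≤ fs/2 = 26.14 kHz, appears at 18.9 kHz.
31.02 kHz and 83.3 kHz both map to 21.26 kHz.

31.02 kHz, 83.3 kHz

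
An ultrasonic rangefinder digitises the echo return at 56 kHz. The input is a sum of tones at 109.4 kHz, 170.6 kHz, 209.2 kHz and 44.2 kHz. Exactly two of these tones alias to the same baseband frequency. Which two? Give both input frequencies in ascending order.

109.4 kHz, 170.6 kHz

fs/2 = 28 kHz.
109.4 kHz mod fs = 53.4 kHz.
53.4 kHz > fs/2 = 28 kHz, folds to fs − 53.4 kHz = 2.6 kHz.
170.6 kHz mod fs = 2.6 kHz.
2.6 kHz ≤ fs/2 = 28 kHz, appears at 2.6 kHz.
209.2 kHz mod fs = 41.2 kHz.
41.2 kHz > fs/2 = 28 kHz, folds to fs − 41.2 kHz = 14.8 kHz.
44.2 kHz > fs/2 = 28 kHz, folds to fs − 44.2 kHz = 11.8 kHz.
109.4 kHz and 170.6 kHz both map to 2.6 kHz.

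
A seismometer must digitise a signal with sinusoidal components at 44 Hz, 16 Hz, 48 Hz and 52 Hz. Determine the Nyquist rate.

104 Hz

Highest-frequency component: 52 Hz.
Nyquist rate = 2 × 52 Hz = 104 Hz.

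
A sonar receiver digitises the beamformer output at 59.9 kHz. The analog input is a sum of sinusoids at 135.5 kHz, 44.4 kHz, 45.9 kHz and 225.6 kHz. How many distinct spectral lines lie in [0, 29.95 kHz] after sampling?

3

fs/2 = 29.95 kHz.
135.5 kHz mod fs = 15.7 kHz.
15.7 kHz ≤ fs/2 = 29.95 kHz, appears at 15.7 kHz.
44.4 kHz > fs/2 = 29.95 kHz, folds to fs − 44.4 kHz = 15.5 kHz.
45.9 kHz > fs/2 = 29.95 kHz, folds to fs − 45.9 kHz = 14 kHz.
225.6 kHz mod fs = 45.9 kHz.
45.9 kHz > fs/2 = 29.95 kHz, folds to fs − 45.9 kHz = 14 kHz.
Distinct values: {14 kHz, 15.5 kHz, 15.7 kHz} → 3.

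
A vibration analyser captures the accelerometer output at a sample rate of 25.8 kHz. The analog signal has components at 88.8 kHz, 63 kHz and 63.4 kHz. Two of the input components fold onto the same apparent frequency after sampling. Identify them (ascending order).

fs/2 = 12.9 kHz.
88.8 kHz mod fs = 11.4 kHz.
11.4 kHz ≤ fs/2 = 12.9 kHz, appears at 11.4 kHz.
63 kHz mod fs = 11.4 kHz.
11.4 kHz ≤ fs/2 = 12.9 kHz, appears at 11.4 kHz.
63.4 kHz mod fs = 11.8 kHz.
11.8 kHz ≤ fs/2 = 12.9 kHz, appears at 11.8 kHz.
63 kHz and 88.8 kHz both map to 11.4 kHz.

63 kHz, 88.8 kHz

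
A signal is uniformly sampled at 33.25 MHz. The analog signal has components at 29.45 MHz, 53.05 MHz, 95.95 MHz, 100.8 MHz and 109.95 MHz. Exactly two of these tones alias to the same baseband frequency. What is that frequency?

fs/2 = 16.625 MHz.
29.45 MHz > fs/2 = 16.625 MHz, folds to fs − 29.45 MHz = 3.8 MHz.
53.05 MHz mod fs = 19.8 MHz.
19.8 MHz > fs/2 = 16.625 MHz, folds to fs − 19.8 MHz = 13.45 MHz.
95.95 MHz mod fs = 29.45 MHz.
29.45 MHz > fs/2 = 16.625 MHz, folds to fs − 29.45 MHz = 3.8 MHz.
100.8 MHz mod fs = 1.05 MHz.
1.05 MHz ≤ fs/2 = 16.625 MHz, appears at 1.05 MHz.
109.95 MHz mod fs = 10.2 MHz.
10.2 MHz ≤ fs/2 = 16.625 MHz, appears at 10.2 MHz.
29.45 MHz and 95.95 MHz both map to 3.8 MHz.

3.8 MHz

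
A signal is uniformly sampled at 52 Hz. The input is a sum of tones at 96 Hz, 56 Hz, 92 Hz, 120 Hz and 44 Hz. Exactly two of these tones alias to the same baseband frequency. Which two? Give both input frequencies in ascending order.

fs/2 = 26 Hz.
96 Hz mod fs = 44 Hz.
44 Hz > fs/2 = 26 Hz, folds to fs − 44 Hz = 8 Hz.
56 Hz mod fs = 4 Hz.
4 Hz ≤ fs/2 = 26 Hz, appears at 4 Hz.
92 Hz mod fs = 40 Hz.
40 Hz > fs/2 = 26 Hz, folds to fs − 40 Hz = 12 Hz.
120 Hz mod fs = 16 Hz.
16 Hz ≤ fs/2 = 26 Hz, appears at 16 Hz.
44 Hz > fs/2 = 26 Hz, folds to fs − 44 Hz = 8 Hz.
44 Hz and 96 Hz both map to 8 Hz.

44 Hz, 96 Hz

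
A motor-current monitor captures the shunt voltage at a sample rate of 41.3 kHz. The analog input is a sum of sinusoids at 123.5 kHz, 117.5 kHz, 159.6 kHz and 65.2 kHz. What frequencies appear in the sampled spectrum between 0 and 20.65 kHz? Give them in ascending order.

fs/2 = 20.65 kHz.
123.5 kHz mod fs = 40.9 kHz.
40.9 kHz > fs/2 = 20.65 kHz, folds to fs − 40.9 kHz = 0.4 kHz.
117.5 kHz mod fs = 34.9 kHz.
34.9 kHz > fs/2 = 20.65 kHz, folds to fs − 34.9 kHz = 6.4 kHz.
159.6 kHz mod fs = 35.7 kHz.
35.7 kHz > fs/2 = 20.65 kHz, folds to fs − 35.7 kHz = 5.6 kHz.
65.2 kHz mod fs = 23.9 kHz.
23.9 kHz > fs/2 = 20.65 kHz, folds to fs − 23.9 kHz = 17.4 kHz.
Distinct values: {0.4 kHz, 5.6 kHz, 6.4 kHz, 17.4 kHz}.

0.4 kHz, 5.6 kHz, 6.4 kHz, 17.4 kHz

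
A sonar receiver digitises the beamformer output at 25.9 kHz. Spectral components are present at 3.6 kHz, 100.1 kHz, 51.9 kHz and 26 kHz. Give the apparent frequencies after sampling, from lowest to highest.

fs/2 = 12.95 kHz.
3.6 kHz ≤ fs/2 = 12.95 kHz, passes unchanged.
100.1 kHz mod fs = 22.4 kHz.
22.4 kHz > fs/2 = 12.95 kHz, folds to fs − 22.4 kHz = 3.5 kHz.
51.9 kHz mod fs = 0.1 kHz.
0.1 kHz ≤ fs/2 = 12.95 kHz, appears at 0.1 kHz.
26 kHz mod fs = 0.1 kHz.
0.1 kHz ≤ fs/2 = 12.95 kHz, appears at 0.1 kHz.
Distinct values: {0.1 kHz, 3.5 kHz, 3.6 kHz}.

0.1 kHz, 3.5 kHz, 3.6 kHz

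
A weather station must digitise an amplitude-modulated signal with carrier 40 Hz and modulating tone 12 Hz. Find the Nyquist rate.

104 Hz

AM sidebands sit at fc ± fm = 28 Hz and 52 Hz.
Highest-frequency component: 52 Hz.
Nyquist rate = 2 × 52 Hz = 104 Hz.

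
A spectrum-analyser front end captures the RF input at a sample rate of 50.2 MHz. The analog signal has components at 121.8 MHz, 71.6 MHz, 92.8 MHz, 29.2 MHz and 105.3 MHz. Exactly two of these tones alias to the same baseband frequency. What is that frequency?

21.4 MHz

fs/2 = 25.1 MHz.
121.8 MHz mod fs = 21.4 MHz.
21.4 MHz ≤ fs/2 = 25.1 MHz, appears at 21.4 MHz.
71.6 MHz mod fs = 21.4 MHz.
21.4 MHz ≤ fs/2 = 25.1 MHz, appears at 21.4 MHz.
92.8 MHz mod fs = 42.6 MHz.
42.6 MHz > fs/2 = 25.1 MHz, folds to fs − 42.6 MHz = 7.6 MHz.
29.2 MHz > fs/2 = 25.1 MHz, folds to fs − 29.2 MHz = 21 MHz.
105.3 MHz mod fs = 4.9 MHz.
4.9 MHz ≤ fs/2 = 25.1 MHz, appears at 4.9 MHz.
71.6 MHz and 121.8 MHz both map to 21.4 MHz.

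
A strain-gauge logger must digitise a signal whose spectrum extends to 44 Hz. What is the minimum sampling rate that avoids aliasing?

88 Hz

Nyquist rate = 2 × 44 Hz = 88 Hz.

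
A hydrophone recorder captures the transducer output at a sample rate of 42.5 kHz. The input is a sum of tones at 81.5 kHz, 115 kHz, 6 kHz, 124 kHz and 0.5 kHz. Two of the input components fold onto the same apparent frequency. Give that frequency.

3.5 kHz

fs/2 = 21.25 kHz.
81.5 kHz mod fs = 39 kHz.
39 kHz > fs/2 = 21.25 kHz, folds to fs − 39 kHz = 3.5 kHz.
115 kHz mod fs = 30 kHz.
30 kHz > fs/2 = 21.25 kHz, folds to fs − 30 kHz = 12.5 kHz.
6 kHz ≤ fs/2 = 21.25 kHz, passes unchanged.
124 kHz mod fs = 39 kHz.
39 kHz > fs/2 = 21.25 kHz, folds to fs − 39 kHz = 3.5 kHz.
0.5 kHz ≤ fs/2 = 21.25 kHz, passes unchanged.
81.5 kHz and 124 kHz both map to 3.5 kHz.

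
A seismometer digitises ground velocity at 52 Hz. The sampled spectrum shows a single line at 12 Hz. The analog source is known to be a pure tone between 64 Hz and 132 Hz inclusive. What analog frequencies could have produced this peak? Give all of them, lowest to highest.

64 Hz, 92 Hz, 116 Hz

Frequencies that alias to 12 Hz are k·fs ± 12 Hz for integer k ≥ 0.
k=0: 12 Hz.
k=1: 40 Hz, 64 Hz.
k=2: 92 Hz, 116 Hz.
k=3: 144 Hz, 168 Hz.
Within [64 Hz, 132 Hz]: 64 Hz, 92 Hz, 116 Hz.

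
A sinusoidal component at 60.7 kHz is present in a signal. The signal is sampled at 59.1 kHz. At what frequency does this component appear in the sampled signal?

1.6 kHz

60.7 kHz mod fs = 1.6 kHz.
1.6 kHz ≤ fs/2 = 29.55 kHz, appears at 1.6 kHz.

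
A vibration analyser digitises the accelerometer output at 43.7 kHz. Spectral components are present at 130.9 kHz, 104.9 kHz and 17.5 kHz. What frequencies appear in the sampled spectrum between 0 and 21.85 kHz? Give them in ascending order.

fs/2 = 21.85 kHz.
130.9 kHz mod fs = 43.5 kHz.
43.5 kHz > fs/2 = 21.85 kHz, folds to fs − 43.5 kHz = 0.2 kHz.
104.9 kHz mod fs = 17.5 kHz.
17.5 kHz ≤ fs/2 = 21.85 kHz, appears at 17.5 kHz.
17.5 kHz ≤ fs/2 = 21.85 kHz, passes unchanged.
Distinct values: {0.2 kHz, 17.5 kHz}.

0.2 kHz, 17.5 kHz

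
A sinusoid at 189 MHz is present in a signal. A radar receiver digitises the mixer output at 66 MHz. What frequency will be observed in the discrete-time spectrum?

9 MHz

189 MHz mod fs = 57 MHz.
57 MHz > fs/2 = 33 MHz, folds to fs − 57 MHz = 9 MHz.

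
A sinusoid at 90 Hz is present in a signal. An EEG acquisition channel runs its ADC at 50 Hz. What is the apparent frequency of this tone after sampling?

10 Hz

90 Hz mod fs = 40 Hz.
40 Hz > fs/2 = 25 Hz, folds to fs − 40 Hz = 10 Hz.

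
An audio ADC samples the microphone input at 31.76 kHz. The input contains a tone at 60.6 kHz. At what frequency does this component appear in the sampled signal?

60.6 kHz mod fs = 28.84 kHz.
28.84 kHz > fs/2 = 15.88 kHz, folds to fs − 28.84 kHz = 2.92 kHz.

2.92 kHz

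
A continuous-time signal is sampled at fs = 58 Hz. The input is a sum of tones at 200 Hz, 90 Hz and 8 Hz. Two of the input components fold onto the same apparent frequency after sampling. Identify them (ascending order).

90 Hz, 200 Hz

fs/2 = 29 Hz.
200 Hz mod fs = 26 Hz.
26 Hz ≤ fs/2 = 29 Hz, appears at 26 Hz.
90 Hz mod fs = 32 Hz.
32 Hz > fs/2 = 29 Hz, folds to fs − 32 Hz = 26 Hz.
8 Hz ≤ fs/2 = 29 Hz, passes unchanged.
90 Hz and 200 Hz both map to 26 Hz.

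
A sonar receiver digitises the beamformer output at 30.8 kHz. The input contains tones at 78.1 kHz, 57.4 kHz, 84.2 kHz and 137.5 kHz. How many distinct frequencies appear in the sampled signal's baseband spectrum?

fs/2 = 15.4 kHz.
78.1 kHz mod fs = 16.5 kHz.
16.5 kHz > fs/2 = 15.4 kHz, folds to fs − 16.5 kHz = 14.3 kHz.
57.4 kHz mod fs = 26.6 kHz.
26.6 kHz > fs/2 = 15.4 kHz, folds to fs − 26.6 kHz = 4.2 kHz.
84.2 kHz mod fs = 22.6 kHz.
22.6 kHz > fs/2 = 15.4 kHz, folds to fs − 22.6 kHz = 8.2 kHz.
137.5 kHz mod fs = 14.3 kHz.
14.3 kHz ≤ fs/2 = 15.4 kHz, appears at 14.3 kHz.
Distinct values: {4.2 kHz, 8.2 kHz, 14.3 kHz} → 3.

3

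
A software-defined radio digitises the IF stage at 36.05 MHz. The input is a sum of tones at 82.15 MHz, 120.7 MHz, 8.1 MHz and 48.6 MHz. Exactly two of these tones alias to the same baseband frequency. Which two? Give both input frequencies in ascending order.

fs/2 = 18.025 MHz.
82.15 MHz mod fs = 10.05 MHz.
10.05 MHz ≤ fs/2 = 18.025 MHz, appears at 10.05 MHz.
120.7 MHz mod fs = 12.55 MHz.
12.55 MHz ≤ fs/2 = 18.025 MHz, appears at 12.55 MHz.
8.1 MHz ≤ fs/2 = 18.025 MHz, passes unchanged.
48.6 MHz mod fs = 12.55 MHz.
12.55 MHz ≤ fs/2 = 18.025 MHz, appears at 12.55 MHz.
48.6 MHz and 120.7 MHz both map to 12.55 MHz.

48.6 MHz, 120.7 MHz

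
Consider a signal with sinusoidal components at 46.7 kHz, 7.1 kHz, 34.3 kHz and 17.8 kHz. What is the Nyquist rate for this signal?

93.4 kHz

Highest-frequency component: 46.7 kHz.
Nyquist rate = 2 × 46.7 kHz = 93.4 kHz.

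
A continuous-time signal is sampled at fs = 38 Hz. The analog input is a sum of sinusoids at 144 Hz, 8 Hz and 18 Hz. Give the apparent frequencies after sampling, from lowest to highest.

8 Hz, 18 Hz

fs/2 = 19 Hz.
144 Hz mod fs = 30 Hz.
30 Hz > fs/2 = 19 Hz, folds to fs − 30 Hz = 8 Hz.
8 Hz ≤ fs/2 = 19 Hz, passes unchanged.
18 Hz ≤ fs/2 = 19 Hz, passes unchanged.
Distinct values: {8 Hz, 18 Hz}.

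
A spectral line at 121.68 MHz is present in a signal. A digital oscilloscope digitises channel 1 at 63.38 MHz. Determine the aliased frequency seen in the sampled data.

5.08 MHz

121.68 MHz mod fs = 58.3 MHz.
58.3 MHz > fs/2 = 31.69 MHz, folds to fs − 58.3 MHz = 5.08 MHz.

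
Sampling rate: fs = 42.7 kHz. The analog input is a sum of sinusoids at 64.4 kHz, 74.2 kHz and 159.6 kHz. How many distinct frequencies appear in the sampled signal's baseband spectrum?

fs/2 = 21.35 kHz.
64.4 kHz mod fs = 21.7 kHz.
21.7 kHz > fs/2 = 21.35 kHz, folds to fs − 21.7 kHz = 21 kHz.
74.2 kHz mod fs = 31.5 kHz.
31.5 kHz > fs/2 = 21.35 kHz, folds to fs − 31.5 kHz = 11.2 kHz.
159.6 kHz mod fs = 31.5 kHz.
31.5 kHz > fs/2 = 21.35 kHz, folds to fs − 31.5 kHz = 11.2 kHz.
Distinct values: {11.2 kHz, 21 kHz} → 2.

2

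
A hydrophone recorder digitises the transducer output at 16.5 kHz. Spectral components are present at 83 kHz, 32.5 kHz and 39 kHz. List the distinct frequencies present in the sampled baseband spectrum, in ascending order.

0.5 kHz, 6 kHz

fs/2 = 8.25 kHz.
83 kHz mod fs = 0.5 kHz.
0.5 kHz ≤ fs/2 = 8.25 kHz, appears at 0.5 kHz.
32.5 kHz mod fs = 16 kHz.
16 kHz > fs/2 = 8.25 kHz, folds to fs − 16 kHz = 0.5 kHz.
39 kHz mod fs = 6 kHz.
6 kHz ≤ fs/2 = 8.25 kHz, appears at 6 kHz.
Distinct values: {0.5 kHz, 6 kHz}.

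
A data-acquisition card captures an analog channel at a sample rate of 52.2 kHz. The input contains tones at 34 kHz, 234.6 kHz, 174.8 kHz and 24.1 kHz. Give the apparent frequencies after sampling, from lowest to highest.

fs/2 = 26.1 kHz.
34 kHz > fs/2 = 26.1 kHz, folds to fs − 34 kHz = 18.2 kHz.
234.6 kHz mod fs = 25.8 kHz.
25.8 kHz ≤ fs/2 = 26.1 kHz, appears at 25.8 kHz.
174.8 kHz mod fs = 18.2 kHz.
18.2 kHz ≤ fs/2 = 26.1 kHz, appears at 18.2 kHz.
24.1 kHz ≤ fs/2 = 26.1 kHz, passes unchanged.
Distinct values: {18.2 kHz, 24.1 kHz, 25.8 kHz}.

18.2 kHz, 24.1 kHz, 25.8 kHz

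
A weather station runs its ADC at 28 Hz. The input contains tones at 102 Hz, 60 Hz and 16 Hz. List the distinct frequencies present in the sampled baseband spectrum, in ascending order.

4 Hz, 10 Hz, 12 Hz

fs/2 = 14 Hz.
102 Hz mod fs = 18 Hz.
18 Hz > fs/2 = 14 Hz, folds to fs − 18 Hz = 10 Hz.
60 Hz mod fs = 4 Hz.
4 Hz ≤ fs/2 = 14 Hz, appears at 4 Hz.
16 Hz > fs/2 = 14 Hz, folds to fs − 16 Hz = 12 Hz.
Distinct values: {4 Hz, 10 Hz, 12 Hz}.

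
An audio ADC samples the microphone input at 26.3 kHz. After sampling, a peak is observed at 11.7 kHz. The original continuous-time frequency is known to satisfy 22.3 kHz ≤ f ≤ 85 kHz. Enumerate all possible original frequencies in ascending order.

38 kHz, 40.9 kHz, 64.3 kHz, 67.2 kHz

Frequencies that alias to 11.7 kHz are k·fs ± 11.7 kHz for integer k ≥ 0.
k=0: 11.7 kHz.
k=1: 14.6 kHz, 38 kHz.
k=2: 40.9 kHz, 64.3 kHz.
k=3: 67.2 kHz, 90.6 kHz.
k=4: 93.5 kHz, 116.9 kHz.
Within [22.3 kHz, 85 kHz]: 38 kHz, 40.9 kHz, 64.3 kHz, 67.2 kHz.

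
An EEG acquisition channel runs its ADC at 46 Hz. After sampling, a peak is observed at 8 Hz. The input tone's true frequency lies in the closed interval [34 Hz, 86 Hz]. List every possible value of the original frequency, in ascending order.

Frequencies that alias to 8 Hz are k·fs ± 8 Hz for integer k ≥ 0.
k=0: 8 Hz.
k=1: 38 Hz, 54 Hz.
k=2: 84 Hz, 100 Hz.
k=3: 130 Hz, 146 Hz.
Within [34 Hz, 86 Hz]: 38 Hz, 54 Hz, 84 Hz.

38 Hz, 54 Hz, 84 Hz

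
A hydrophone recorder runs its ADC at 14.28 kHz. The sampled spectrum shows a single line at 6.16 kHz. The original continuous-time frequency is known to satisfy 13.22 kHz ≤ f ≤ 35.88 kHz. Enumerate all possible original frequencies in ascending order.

20.44 kHz, 22.4 kHz, 34.72 kHz

Frequencies that alias to 6.16 kHz are k·fs ± 6.16 kHz for integer k ≥ 0.
k=0: 6.16 kHz.
k=1: 8.12 kHz, 20.44 kHz.
k=2: 22.4 kHz, 34.72 kHz.
k=3: 36.68 kHz, 49 kHz.
Within [13.22 kHz, 35.88 kHz]: 20.44 kHz, 22.4 kHz, 34.72 kHz.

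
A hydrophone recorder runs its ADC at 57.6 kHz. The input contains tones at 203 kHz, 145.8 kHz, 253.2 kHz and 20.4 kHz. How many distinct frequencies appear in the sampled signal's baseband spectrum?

fs/2 = 28.8 kHz.
203 kHz mod fs = 30.2 kHz.
30.2 kHz > fs/2 = 28.8 kHz, folds to fs − 30.2 kHz = 27.4 kHz.
145.8 kHz mod fs = 30.6 kHz.
30.6 kHz > fs/2 = 28.8 kHz, folds to fs − 30.6 kHz = 27 kHz.
253.2 kHz mod fs = 22.8 kHz.
22.8 kHz ≤ fs/2 = 28.8 kHz, appears at 22.8 kHz.
20.4 kHz ≤ fs/2 = 28.8 kHz, passes unchanged.
Distinct values: {20.4 kHz, 22.8 kHz, 27 kHz, 27.4 kHz} → 4.

4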